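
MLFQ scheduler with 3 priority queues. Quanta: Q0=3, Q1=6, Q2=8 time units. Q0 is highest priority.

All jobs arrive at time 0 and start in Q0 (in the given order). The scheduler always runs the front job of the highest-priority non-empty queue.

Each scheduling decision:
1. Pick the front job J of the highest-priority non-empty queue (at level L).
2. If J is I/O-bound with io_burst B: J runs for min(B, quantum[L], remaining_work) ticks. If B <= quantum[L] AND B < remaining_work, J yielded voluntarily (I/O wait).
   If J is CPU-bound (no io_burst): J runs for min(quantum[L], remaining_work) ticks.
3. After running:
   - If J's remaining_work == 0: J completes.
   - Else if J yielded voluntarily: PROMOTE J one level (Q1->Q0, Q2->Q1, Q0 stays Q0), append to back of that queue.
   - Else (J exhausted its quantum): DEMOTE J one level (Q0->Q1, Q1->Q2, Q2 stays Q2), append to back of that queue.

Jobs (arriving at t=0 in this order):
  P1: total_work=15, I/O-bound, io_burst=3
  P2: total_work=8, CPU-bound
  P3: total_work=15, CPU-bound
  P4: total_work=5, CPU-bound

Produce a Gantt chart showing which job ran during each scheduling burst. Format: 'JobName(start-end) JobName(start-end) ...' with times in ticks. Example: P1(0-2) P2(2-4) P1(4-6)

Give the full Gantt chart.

Answer: P1(0-3) P2(3-6) P3(6-9) P4(9-12) P1(12-15) P1(15-18) P1(18-21) P1(21-24) P2(24-29) P3(29-35) P4(35-37) P3(37-43)

Derivation:
t=0-3: P1@Q0 runs 3, rem=12, I/O yield, promote→Q0. Q0=[P2,P3,P4,P1] Q1=[] Q2=[]
t=3-6: P2@Q0 runs 3, rem=5, quantum used, demote→Q1. Q0=[P3,P4,P1] Q1=[P2] Q2=[]
t=6-9: P3@Q0 runs 3, rem=12, quantum used, demote→Q1. Q0=[P4,P1] Q1=[P2,P3] Q2=[]
t=9-12: P4@Q0 runs 3, rem=2, quantum used, demote→Q1. Q0=[P1] Q1=[P2,P3,P4] Q2=[]
t=12-15: P1@Q0 runs 3, rem=9, I/O yield, promote→Q0. Q0=[P1] Q1=[P2,P3,P4] Q2=[]
t=15-18: P1@Q0 runs 3, rem=6, I/O yield, promote→Q0. Q0=[P1] Q1=[P2,P3,P4] Q2=[]
t=18-21: P1@Q0 runs 3, rem=3, I/O yield, promote→Q0. Q0=[P1] Q1=[P2,P3,P4] Q2=[]
t=21-24: P1@Q0 runs 3, rem=0, completes. Q0=[] Q1=[P2,P3,P4] Q2=[]
t=24-29: P2@Q1 runs 5, rem=0, completes. Q0=[] Q1=[P3,P4] Q2=[]
t=29-35: P3@Q1 runs 6, rem=6, quantum used, demote→Q2. Q0=[] Q1=[P4] Q2=[P3]
t=35-37: P4@Q1 runs 2, rem=0, completes. Q0=[] Q1=[] Q2=[P3]
t=37-43: P3@Q2 runs 6, rem=0, completes. Q0=[] Q1=[] Q2=[]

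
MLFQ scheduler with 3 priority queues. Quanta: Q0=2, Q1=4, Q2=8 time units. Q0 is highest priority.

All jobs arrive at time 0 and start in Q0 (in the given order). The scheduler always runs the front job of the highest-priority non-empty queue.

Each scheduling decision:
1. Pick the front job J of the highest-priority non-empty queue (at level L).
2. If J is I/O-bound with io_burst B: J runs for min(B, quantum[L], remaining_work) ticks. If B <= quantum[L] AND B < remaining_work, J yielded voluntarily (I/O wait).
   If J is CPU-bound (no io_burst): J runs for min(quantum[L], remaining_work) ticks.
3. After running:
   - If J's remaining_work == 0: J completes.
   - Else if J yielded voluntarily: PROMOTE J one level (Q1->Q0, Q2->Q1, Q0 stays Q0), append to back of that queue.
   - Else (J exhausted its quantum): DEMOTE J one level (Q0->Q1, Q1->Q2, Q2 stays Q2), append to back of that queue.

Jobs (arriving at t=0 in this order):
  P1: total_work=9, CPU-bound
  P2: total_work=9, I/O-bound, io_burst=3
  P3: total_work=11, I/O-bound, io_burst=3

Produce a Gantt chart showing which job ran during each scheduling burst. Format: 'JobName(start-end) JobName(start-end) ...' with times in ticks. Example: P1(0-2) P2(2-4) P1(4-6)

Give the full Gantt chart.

t=0-2: P1@Q0 runs 2, rem=7, quantum used, demote→Q1. Q0=[P2,P3] Q1=[P1] Q2=[]
t=2-4: P2@Q0 runs 2, rem=7, quantum used, demote→Q1. Q0=[P3] Q1=[P1,P2] Q2=[]
t=4-6: P3@Q0 runs 2, rem=9, quantum used, demote→Q1. Q0=[] Q1=[P1,P2,P3] Q2=[]
t=6-10: P1@Q1 runs 4, rem=3, quantum used, demote→Q2. Q0=[] Q1=[P2,P3] Q2=[P1]
t=10-13: P2@Q1 runs 3, rem=4, I/O yield, promote→Q0. Q0=[P2] Q1=[P3] Q2=[P1]
t=13-15: P2@Q0 runs 2, rem=2, quantum used, demote→Q1. Q0=[] Q1=[P3,P2] Q2=[P1]
t=15-18: P3@Q1 runs 3, rem=6, I/O yield, promote→Q0. Q0=[P3] Q1=[P2] Q2=[P1]
t=18-20: P3@Q0 runs 2, rem=4, quantum used, demote→Q1. Q0=[] Q1=[P2,P3] Q2=[P1]
t=20-22: P2@Q1 runs 2, rem=0, completes. Q0=[] Q1=[P3] Q2=[P1]
t=22-25: P3@Q1 runs 3, rem=1, I/O yield, promote→Q0. Q0=[P3] Q1=[] Q2=[P1]
t=25-26: P3@Q0 runs 1, rem=0, completes. Q0=[] Q1=[] Q2=[P1]
t=26-29: P1@Q2 runs 3, rem=0, completes. Q0=[] Q1=[] Q2=[]

Answer: P1(0-2) P2(2-4) P3(4-6) P1(6-10) P2(10-13) P2(13-15) P3(15-18) P3(18-20) P2(20-22) P3(22-25) P3(25-26) P1(26-29)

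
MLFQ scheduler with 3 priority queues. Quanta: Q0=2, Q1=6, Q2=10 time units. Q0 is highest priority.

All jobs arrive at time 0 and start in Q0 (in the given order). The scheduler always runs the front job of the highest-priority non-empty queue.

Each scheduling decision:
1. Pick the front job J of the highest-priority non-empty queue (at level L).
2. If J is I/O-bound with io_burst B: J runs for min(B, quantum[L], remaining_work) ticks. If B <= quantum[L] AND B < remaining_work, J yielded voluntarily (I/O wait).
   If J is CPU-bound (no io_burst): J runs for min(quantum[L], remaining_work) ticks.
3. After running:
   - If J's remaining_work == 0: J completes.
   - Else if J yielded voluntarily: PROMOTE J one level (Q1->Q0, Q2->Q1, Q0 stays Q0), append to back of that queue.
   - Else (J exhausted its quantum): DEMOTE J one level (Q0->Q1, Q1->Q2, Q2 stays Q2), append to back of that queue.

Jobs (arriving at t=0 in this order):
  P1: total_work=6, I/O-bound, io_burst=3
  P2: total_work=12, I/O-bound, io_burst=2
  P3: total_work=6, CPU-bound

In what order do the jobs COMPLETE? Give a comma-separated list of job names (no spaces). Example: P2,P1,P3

Answer: P2,P1,P3

Derivation:
t=0-2: P1@Q0 runs 2, rem=4, quantum used, demote→Q1. Q0=[P2,P3] Q1=[P1] Q2=[]
t=2-4: P2@Q0 runs 2, rem=10, I/O yield, promote→Q0. Q0=[P3,P2] Q1=[P1] Q2=[]
t=4-6: P3@Q0 runs 2, rem=4, quantum used, demote→Q1. Q0=[P2] Q1=[P1,P3] Q2=[]
t=6-8: P2@Q0 runs 2, rem=8, I/O yield, promote→Q0. Q0=[P2] Q1=[P1,P3] Q2=[]
t=8-10: P2@Q0 runs 2, rem=6, I/O yield, promote→Q0. Q0=[P2] Q1=[P1,P3] Q2=[]
t=10-12: P2@Q0 runs 2, rem=4, I/O yield, promote→Q0. Q0=[P2] Q1=[P1,P3] Q2=[]
t=12-14: P2@Q0 runs 2, rem=2, I/O yield, promote→Q0. Q0=[P2] Q1=[P1,P3] Q2=[]
t=14-16: P2@Q0 runs 2, rem=0, completes. Q0=[] Q1=[P1,P3] Q2=[]
t=16-19: P1@Q1 runs 3, rem=1, I/O yield, promote→Q0. Q0=[P1] Q1=[P3] Q2=[]
t=19-20: P1@Q0 runs 1, rem=0, completes. Q0=[] Q1=[P3] Q2=[]
t=20-24: P3@Q1 runs 4, rem=0, completes. Q0=[] Q1=[] Q2=[]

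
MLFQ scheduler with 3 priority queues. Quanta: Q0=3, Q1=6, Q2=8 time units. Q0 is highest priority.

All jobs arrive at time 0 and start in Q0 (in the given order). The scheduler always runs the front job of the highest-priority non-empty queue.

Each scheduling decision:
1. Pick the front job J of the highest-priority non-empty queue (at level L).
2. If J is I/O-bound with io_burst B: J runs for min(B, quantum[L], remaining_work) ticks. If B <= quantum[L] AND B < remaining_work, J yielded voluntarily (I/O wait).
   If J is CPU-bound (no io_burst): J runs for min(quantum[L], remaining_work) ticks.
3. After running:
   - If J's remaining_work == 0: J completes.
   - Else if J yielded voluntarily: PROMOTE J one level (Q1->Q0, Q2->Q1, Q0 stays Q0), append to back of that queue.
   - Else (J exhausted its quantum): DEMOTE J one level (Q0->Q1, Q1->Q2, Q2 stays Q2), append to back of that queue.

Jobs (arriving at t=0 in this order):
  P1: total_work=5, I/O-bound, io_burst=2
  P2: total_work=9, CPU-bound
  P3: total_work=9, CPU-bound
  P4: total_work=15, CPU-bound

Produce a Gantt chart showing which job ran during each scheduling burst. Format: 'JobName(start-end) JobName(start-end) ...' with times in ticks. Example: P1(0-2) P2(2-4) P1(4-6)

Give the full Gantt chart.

Answer: P1(0-2) P2(2-5) P3(5-8) P4(8-11) P1(11-13) P1(13-14) P2(14-20) P3(20-26) P4(26-32) P4(32-38)

Derivation:
t=0-2: P1@Q0 runs 2, rem=3, I/O yield, promote→Q0. Q0=[P2,P3,P4,P1] Q1=[] Q2=[]
t=2-5: P2@Q0 runs 3, rem=6, quantum used, demote→Q1. Q0=[P3,P4,P1] Q1=[P2] Q2=[]
t=5-8: P3@Q0 runs 3, rem=6, quantum used, demote→Q1. Q0=[P4,P1] Q1=[P2,P3] Q2=[]
t=8-11: P4@Q0 runs 3, rem=12, quantum used, demote→Q1. Q0=[P1] Q1=[P2,P3,P4] Q2=[]
t=11-13: P1@Q0 runs 2, rem=1, I/O yield, promote→Q0. Q0=[P1] Q1=[P2,P3,P4] Q2=[]
t=13-14: P1@Q0 runs 1, rem=0, completes. Q0=[] Q1=[P2,P3,P4] Q2=[]
t=14-20: P2@Q1 runs 6, rem=0, completes. Q0=[] Q1=[P3,P4] Q2=[]
t=20-26: P3@Q1 runs 6, rem=0, completes. Q0=[] Q1=[P4] Q2=[]
t=26-32: P4@Q1 runs 6, rem=6, quantum used, demote→Q2. Q0=[] Q1=[] Q2=[P4]
t=32-38: P4@Q2 runs 6, rem=0, completes. Q0=[] Q1=[] Q2=[]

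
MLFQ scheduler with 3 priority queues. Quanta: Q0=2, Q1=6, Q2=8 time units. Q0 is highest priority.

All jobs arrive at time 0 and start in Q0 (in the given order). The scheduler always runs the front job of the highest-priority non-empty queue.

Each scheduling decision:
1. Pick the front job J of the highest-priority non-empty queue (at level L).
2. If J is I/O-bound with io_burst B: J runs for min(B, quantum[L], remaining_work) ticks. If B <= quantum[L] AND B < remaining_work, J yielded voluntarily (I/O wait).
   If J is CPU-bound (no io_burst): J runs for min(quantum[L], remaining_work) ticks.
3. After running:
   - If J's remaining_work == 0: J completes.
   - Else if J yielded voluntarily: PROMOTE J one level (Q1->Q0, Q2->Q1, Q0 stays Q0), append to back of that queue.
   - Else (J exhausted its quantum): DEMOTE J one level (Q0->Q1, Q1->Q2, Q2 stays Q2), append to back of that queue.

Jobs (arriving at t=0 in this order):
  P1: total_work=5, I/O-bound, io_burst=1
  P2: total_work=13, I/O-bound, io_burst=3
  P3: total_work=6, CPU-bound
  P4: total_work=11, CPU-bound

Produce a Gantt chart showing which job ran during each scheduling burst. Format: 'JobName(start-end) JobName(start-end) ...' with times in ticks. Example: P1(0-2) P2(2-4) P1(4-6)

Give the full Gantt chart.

Answer: P1(0-1) P2(1-3) P3(3-5) P4(5-7) P1(7-8) P1(8-9) P1(9-10) P1(10-11) P2(11-14) P2(14-16) P3(16-20) P4(20-26) P2(26-29) P2(29-31) P2(31-32) P4(32-35)

Derivation:
t=0-1: P1@Q0 runs 1, rem=4, I/O yield, promote→Q0. Q0=[P2,P3,P4,P1] Q1=[] Q2=[]
t=1-3: P2@Q0 runs 2, rem=11, quantum used, demote→Q1. Q0=[P3,P4,P1] Q1=[P2] Q2=[]
t=3-5: P3@Q0 runs 2, rem=4, quantum used, demote→Q1. Q0=[P4,P1] Q1=[P2,P3] Q2=[]
t=5-7: P4@Q0 runs 2, rem=9, quantum used, demote→Q1. Q0=[P1] Q1=[P2,P3,P4] Q2=[]
t=7-8: P1@Q0 runs 1, rem=3, I/O yield, promote→Q0. Q0=[P1] Q1=[P2,P3,P4] Q2=[]
t=8-9: P1@Q0 runs 1, rem=2, I/O yield, promote→Q0. Q0=[P1] Q1=[P2,P3,P4] Q2=[]
t=9-10: P1@Q0 runs 1, rem=1, I/O yield, promote→Q0. Q0=[P1] Q1=[P2,P3,P4] Q2=[]
t=10-11: P1@Q0 runs 1, rem=0, completes. Q0=[] Q1=[P2,P3,P4] Q2=[]
t=11-14: P2@Q1 runs 3, rem=8, I/O yield, promote→Q0. Q0=[P2] Q1=[P3,P4] Q2=[]
t=14-16: P2@Q0 runs 2, rem=6, quantum used, demote→Q1. Q0=[] Q1=[P3,P4,P2] Q2=[]
t=16-20: P3@Q1 runs 4, rem=0, completes. Q0=[] Q1=[P4,P2] Q2=[]
t=20-26: P4@Q1 runs 6, rem=3, quantum used, demote→Q2. Q0=[] Q1=[P2] Q2=[P4]
t=26-29: P2@Q1 runs 3, rem=3, I/O yield, promote→Q0. Q0=[P2] Q1=[] Q2=[P4]
t=29-31: P2@Q0 runs 2, rem=1, quantum used, demote→Q1. Q0=[] Q1=[P2] Q2=[P4]
t=31-32: P2@Q1 runs 1, rem=0, completes. Q0=[] Q1=[] Q2=[P4]
t=32-35: P4@Q2 runs 3, rem=0, completes. Q0=[] Q1=[] Q2=[]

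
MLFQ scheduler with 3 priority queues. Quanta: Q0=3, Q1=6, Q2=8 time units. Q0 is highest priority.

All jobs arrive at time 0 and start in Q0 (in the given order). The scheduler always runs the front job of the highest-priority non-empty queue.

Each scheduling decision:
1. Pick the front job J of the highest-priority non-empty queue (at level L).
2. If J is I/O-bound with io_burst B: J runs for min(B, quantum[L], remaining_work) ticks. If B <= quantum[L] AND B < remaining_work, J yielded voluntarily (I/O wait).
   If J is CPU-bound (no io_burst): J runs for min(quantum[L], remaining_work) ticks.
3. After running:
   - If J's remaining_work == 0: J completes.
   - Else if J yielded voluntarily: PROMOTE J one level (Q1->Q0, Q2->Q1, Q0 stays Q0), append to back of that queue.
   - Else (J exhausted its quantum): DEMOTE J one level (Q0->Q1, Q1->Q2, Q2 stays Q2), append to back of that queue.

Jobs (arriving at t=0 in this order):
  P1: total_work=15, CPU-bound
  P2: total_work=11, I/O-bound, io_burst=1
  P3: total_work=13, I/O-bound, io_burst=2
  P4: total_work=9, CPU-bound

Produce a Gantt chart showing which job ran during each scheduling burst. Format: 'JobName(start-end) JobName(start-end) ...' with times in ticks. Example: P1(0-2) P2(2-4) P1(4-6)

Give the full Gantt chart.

Answer: P1(0-3) P2(3-4) P3(4-6) P4(6-9) P2(9-10) P3(10-12) P2(12-13) P3(13-15) P2(15-16) P3(16-18) P2(18-19) P3(19-21) P2(21-22) P3(22-24) P2(24-25) P3(25-26) P2(26-27) P2(27-28) P2(28-29) P2(29-30) P1(30-36) P4(36-42) P1(42-48)

Derivation:
t=0-3: P1@Q0 runs 3, rem=12, quantum used, demote→Q1. Q0=[P2,P3,P4] Q1=[P1] Q2=[]
t=3-4: P2@Q0 runs 1, rem=10, I/O yield, promote→Q0. Q0=[P3,P4,P2] Q1=[P1] Q2=[]
t=4-6: P3@Q0 runs 2, rem=11, I/O yield, promote→Q0. Q0=[P4,P2,P3] Q1=[P1] Q2=[]
t=6-9: P4@Q0 runs 3, rem=6, quantum used, demote→Q1. Q0=[P2,P3] Q1=[P1,P4] Q2=[]
t=9-10: P2@Q0 runs 1, rem=9, I/O yield, promote→Q0. Q0=[P3,P2] Q1=[P1,P4] Q2=[]
t=10-12: P3@Q0 runs 2, rem=9, I/O yield, promote→Q0. Q0=[P2,P3] Q1=[P1,P4] Q2=[]
t=12-13: P2@Q0 runs 1, rem=8, I/O yield, promote→Q0. Q0=[P3,P2] Q1=[P1,P4] Q2=[]
t=13-15: P3@Q0 runs 2, rem=7, I/O yield, promote→Q0. Q0=[P2,P3] Q1=[P1,P4] Q2=[]
t=15-16: P2@Q0 runs 1, rem=7, I/O yield, promote→Q0. Q0=[P3,P2] Q1=[P1,P4] Q2=[]
t=16-18: P3@Q0 runs 2, rem=5, I/O yield, promote→Q0. Q0=[P2,P3] Q1=[P1,P4] Q2=[]
t=18-19: P2@Q0 runs 1, rem=6, I/O yield, promote→Q0. Q0=[P3,P2] Q1=[P1,P4] Q2=[]
t=19-21: P3@Q0 runs 2, rem=3, I/O yield, promote→Q0. Q0=[P2,P3] Q1=[P1,P4] Q2=[]
t=21-22: P2@Q0 runs 1, rem=5, I/O yield, promote→Q0. Q0=[P3,P2] Q1=[P1,P4] Q2=[]
t=22-24: P3@Q0 runs 2, rem=1, I/O yield, promote→Q0. Q0=[P2,P3] Q1=[P1,P4] Q2=[]
t=24-25: P2@Q0 runs 1, rem=4, I/O yield, promote→Q0. Q0=[P3,P2] Q1=[P1,P4] Q2=[]
t=25-26: P3@Q0 runs 1, rem=0, completes. Q0=[P2] Q1=[P1,P4] Q2=[]
t=26-27: P2@Q0 runs 1, rem=3, I/O yield, promote→Q0. Q0=[P2] Q1=[P1,P4] Q2=[]
t=27-28: P2@Q0 runs 1, rem=2, I/O yield, promote→Q0. Q0=[P2] Q1=[P1,P4] Q2=[]
t=28-29: P2@Q0 runs 1, rem=1, I/O yield, promote→Q0. Q0=[P2] Q1=[P1,P4] Q2=[]
t=29-30: P2@Q0 runs 1, rem=0, completes. Q0=[] Q1=[P1,P4] Q2=[]
t=30-36: P1@Q1 runs 6, rem=6, quantum used, demote→Q2. Q0=[] Q1=[P4] Q2=[P1]
t=36-42: P4@Q1 runs 6, rem=0, completes. Q0=[] Q1=[] Q2=[P1]
t=42-48: P1@Q2 runs 6, rem=0, completes. Q0=[] Q1=[] Q2=[]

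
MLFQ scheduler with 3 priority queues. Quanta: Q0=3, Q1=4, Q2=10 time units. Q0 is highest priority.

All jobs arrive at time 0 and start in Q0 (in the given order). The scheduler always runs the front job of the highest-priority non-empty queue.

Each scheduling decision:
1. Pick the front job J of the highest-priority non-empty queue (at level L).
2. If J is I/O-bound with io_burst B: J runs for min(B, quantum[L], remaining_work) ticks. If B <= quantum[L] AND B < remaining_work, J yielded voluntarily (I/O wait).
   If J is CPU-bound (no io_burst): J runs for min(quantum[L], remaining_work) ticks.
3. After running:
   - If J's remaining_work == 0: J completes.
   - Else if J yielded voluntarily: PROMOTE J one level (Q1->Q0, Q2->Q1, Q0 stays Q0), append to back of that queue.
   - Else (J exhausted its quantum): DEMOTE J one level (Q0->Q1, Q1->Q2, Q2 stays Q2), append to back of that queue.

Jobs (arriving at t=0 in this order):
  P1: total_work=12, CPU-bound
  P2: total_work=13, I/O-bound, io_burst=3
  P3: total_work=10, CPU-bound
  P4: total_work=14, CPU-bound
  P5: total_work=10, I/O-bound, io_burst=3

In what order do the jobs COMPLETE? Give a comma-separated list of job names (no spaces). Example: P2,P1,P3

Answer: P5,P2,P1,P3,P4

Derivation:
t=0-3: P1@Q0 runs 3, rem=9, quantum used, demote→Q1. Q0=[P2,P3,P4,P5] Q1=[P1] Q2=[]
t=3-6: P2@Q0 runs 3, rem=10, I/O yield, promote→Q0. Q0=[P3,P4,P5,P2] Q1=[P1] Q2=[]
t=6-9: P3@Q0 runs 3, rem=7, quantum used, demote→Q1. Q0=[P4,P5,P2] Q1=[P1,P3] Q2=[]
t=9-12: P4@Q0 runs 3, rem=11, quantum used, demote→Q1. Q0=[P5,P2] Q1=[P1,P3,P4] Q2=[]
t=12-15: P5@Q0 runs 3, rem=7, I/O yield, promote→Q0. Q0=[P2,P5] Q1=[P1,P3,P4] Q2=[]
t=15-18: P2@Q0 runs 3, rem=7, I/O yield, promote→Q0. Q0=[P5,P2] Q1=[P1,P3,P4] Q2=[]
t=18-21: P5@Q0 runs 3, rem=4, I/O yield, promote→Q0. Q0=[P2,P5] Q1=[P1,P3,P4] Q2=[]
t=21-24: P2@Q0 runs 3, rem=4, I/O yield, promote→Q0. Q0=[P5,P2] Q1=[P1,P3,P4] Q2=[]
t=24-27: P5@Q0 runs 3, rem=1, I/O yield, promote→Q0. Q0=[P2,P5] Q1=[P1,P3,P4] Q2=[]
t=27-30: P2@Q0 runs 3, rem=1, I/O yield, promote→Q0. Q0=[P5,P2] Q1=[P1,P3,P4] Q2=[]
t=30-31: P5@Q0 runs 1, rem=0, completes. Q0=[P2] Q1=[P1,P3,P4] Q2=[]
t=31-32: P2@Q0 runs 1, rem=0, completes. Q0=[] Q1=[P1,P3,P4] Q2=[]
t=32-36: P1@Q1 runs 4, rem=5, quantum used, demote→Q2. Q0=[] Q1=[P3,P4] Q2=[P1]
t=36-40: P3@Q1 runs 4, rem=3, quantum used, demote→Q2. Q0=[] Q1=[P4] Q2=[P1,P3]
t=40-44: P4@Q1 runs 4, rem=7, quantum used, demote→Q2. Q0=[] Q1=[] Q2=[P1,P3,P4]
t=44-49: P1@Q2 runs 5, rem=0, completes. Q0=[] Q1=[] Q2=[P3,P4]
t=49-52: P3@Q2 runs 3, rem=0, completes. Q0=[] Q1=[] Q2=[P4]
t=52-59: P4@Q2 runs 7, rem=0, completes. Q0=[] Q1=[] Q2=[]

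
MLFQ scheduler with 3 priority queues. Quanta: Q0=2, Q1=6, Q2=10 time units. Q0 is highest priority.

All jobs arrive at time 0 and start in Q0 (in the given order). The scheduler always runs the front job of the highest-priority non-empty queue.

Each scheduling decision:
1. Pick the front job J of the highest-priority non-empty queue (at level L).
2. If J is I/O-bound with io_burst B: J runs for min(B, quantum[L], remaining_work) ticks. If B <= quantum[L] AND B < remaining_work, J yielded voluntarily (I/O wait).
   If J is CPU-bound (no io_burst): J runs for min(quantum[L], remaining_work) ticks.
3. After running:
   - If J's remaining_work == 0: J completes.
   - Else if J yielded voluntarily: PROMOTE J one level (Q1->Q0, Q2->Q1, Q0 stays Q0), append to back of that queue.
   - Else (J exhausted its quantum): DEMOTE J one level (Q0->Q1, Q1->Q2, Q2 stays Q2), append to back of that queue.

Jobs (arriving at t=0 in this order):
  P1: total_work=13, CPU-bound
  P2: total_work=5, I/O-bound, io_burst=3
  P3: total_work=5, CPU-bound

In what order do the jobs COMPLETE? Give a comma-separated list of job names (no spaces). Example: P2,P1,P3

Answer: P2,P3,P1

Derivation:
t=0-2: P1@Q0 runs 2, rem=11, quantum used, demote→Q1. Q0=[P2,P3] Q1=[P1] Q2=[]
t=2-4: P2@Q0 runs 2, rem=3, quantum used, demote→Q1. Q0=[P3] Q1=[P1,P2] Q2=[]
t=4-6: P3@Q0 runs 2, rem=3, quantum used, demote→Q1. Q0=[] Q1=[P1,P2,P3] Q2=[]
t=6-12: P1@Q1 runs 6, rem=5, quantum used, demote→Q2. Q0=[] Q1=[P2,P3] Q2=[P1]
t=12-15: P2@Q1 runs 3, rem=0, completes. Q0=[] Q1=[P3] Q2=[P1]
t=15-18: P3@Q1 runs 3, rem=0, completes. Q0=[] Q1=[] Q2=[P1]
t=18-23: P1@Q2 runs 5, rem=0, completes. Q0=[] Q1=[] Q2=[]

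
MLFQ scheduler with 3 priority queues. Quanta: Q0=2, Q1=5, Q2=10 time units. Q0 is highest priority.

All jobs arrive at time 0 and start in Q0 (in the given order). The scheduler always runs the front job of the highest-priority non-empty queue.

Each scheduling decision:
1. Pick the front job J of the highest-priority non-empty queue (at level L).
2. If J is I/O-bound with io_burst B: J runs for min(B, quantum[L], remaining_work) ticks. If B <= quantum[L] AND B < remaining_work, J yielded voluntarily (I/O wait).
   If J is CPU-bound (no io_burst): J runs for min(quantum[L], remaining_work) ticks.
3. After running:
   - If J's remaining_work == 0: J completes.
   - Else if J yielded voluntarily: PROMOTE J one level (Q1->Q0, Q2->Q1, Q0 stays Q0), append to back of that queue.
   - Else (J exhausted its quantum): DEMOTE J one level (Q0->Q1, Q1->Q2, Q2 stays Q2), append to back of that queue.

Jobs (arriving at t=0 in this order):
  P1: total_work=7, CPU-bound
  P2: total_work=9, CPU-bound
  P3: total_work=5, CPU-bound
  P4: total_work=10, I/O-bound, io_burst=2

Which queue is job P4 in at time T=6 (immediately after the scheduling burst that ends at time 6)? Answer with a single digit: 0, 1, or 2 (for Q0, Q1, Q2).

t=0-2: P1@Q0 runs 2, rem=5, quantum used, demote→Q1. Q0=[P2,P3,P4] Q1=[P1] Q2=[]
t=2-4: P2@Q0 runs 2, rem=7, quantum used, demote→Q1. Q0=[P3,P4] Q1=[P1,P2] Q2=[]
t=4-6: P3@Q0 runs 2, rem=3, quantum used, demote→Q1. Q0=[P4] Q1=[P1,P2,P3] Q2=[]
t=6-8: P4@Q0 runs 2, rem=8, I/O yield, promote→Q0. Q0=[P4] Q1=[P1,P2,P3] Q2=[]
t=8-10: P4@Q0 runs 2, rem=6, I/O yield, promote→Q0. Q0=[P4] Q1=[P1,P2,P3] Q2=[]
t=10-12: P4@Q0 runs 2, rem=4, I/O yield, promote→Q0. Q0=[P4] Q1=[P1,P2,P3] Q2=[]
t=12-14: P4@Q0 runs 2, rem=2, I/O yield, promote→Q0. Q0=[P4] Q1=[P1,P2,P3] Q2=[]
t=14-16: P4@Q0 runs 2, rem=0, completes. Q0=[] Q1=[P1,P2,P3] Q2=[]
t=16-21: P1@Q1 runs 5, rem=0, completes. Q0=[] Q1=[P2,P3] Q2=[]
t=21-26: P2@Q1 runs 5, rem=2, quantum used, demote→Q2. Q0=[] Q1=[P3] Q2=[P2]
t=26-29: P3@Q1 runs 3, rem=0, completes. Q0=[] Q1=[] Q2=[P2]
t=29-31: P2@Q2 runs 2, rem=0, completes. Q0=[] Q1=[] Q2=[]

Answer: 0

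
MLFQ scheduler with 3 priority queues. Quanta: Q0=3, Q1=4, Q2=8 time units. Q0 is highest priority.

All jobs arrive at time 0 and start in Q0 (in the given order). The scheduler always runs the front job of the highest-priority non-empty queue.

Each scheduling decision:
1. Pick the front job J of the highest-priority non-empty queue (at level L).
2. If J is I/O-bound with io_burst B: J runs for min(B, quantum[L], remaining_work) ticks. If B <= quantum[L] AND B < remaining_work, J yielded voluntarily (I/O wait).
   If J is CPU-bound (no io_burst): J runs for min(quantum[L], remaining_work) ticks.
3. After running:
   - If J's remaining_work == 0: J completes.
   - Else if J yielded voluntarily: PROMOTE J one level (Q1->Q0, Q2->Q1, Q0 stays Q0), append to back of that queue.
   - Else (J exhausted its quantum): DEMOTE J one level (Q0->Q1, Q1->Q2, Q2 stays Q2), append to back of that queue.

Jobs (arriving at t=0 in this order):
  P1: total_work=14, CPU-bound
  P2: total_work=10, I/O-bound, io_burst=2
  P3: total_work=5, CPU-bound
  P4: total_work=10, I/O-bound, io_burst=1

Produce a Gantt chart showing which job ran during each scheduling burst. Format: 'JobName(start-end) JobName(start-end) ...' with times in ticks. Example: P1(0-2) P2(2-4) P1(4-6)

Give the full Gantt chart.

t=0-3: P1@Q0 runs 3, rem=11, quantum used, demote→Q1. Q0=[P2,P3,P4] Q1=[P1] Q2=[]
t=3-5: P2@Q0 runs 2, rem=8, I/O yield, promote→Q0. Q0=[P3,P4,P2] Q1=[P1] Q2=[]
t=5-8: P3@Q0 runs 3, rem=2, quantum used, demote→Q1. Q0=[P4,P2] Q1=[P1,P3] Q2=[]
t=8-9: P4@Q0 runs 1, rem=9, I/O yield, promote→Q0. Q0=[P2,P4] Q1=[P1,P3] Q2=[]
t=9-11: P2@Q0 runs 2, rem=6, I/O yield, promote→Q0. Q0=[P4,P2] Q1=[P1,P3] Q2=[]
t=11-12: P4@Q0 runs 1, rem=8, I/O yield, promote→Q0. Q0=[P2,P4] Q1=[P1,P3] Q2=[]
t=12-14: P2@Q0 runs 2, rem=4, I/O yield, promote→Q0. Q0=[P4,P2] Q1=[P1,P3] Q2=[]
t=14-15: P4@Q0 runs 1, rem=7, I/O yield, promote→Q0. Q0=[P2,P4] Q1=[P1,P3] Q2=[]
t=15-17: P2@Q0 runs 2, rem=2, I/O yield, promote→Q0. Q0=[P4,P2] Q1=[P1,P3] Q2=[]
t=17-18: P4@Q0 runs 1, rem=6, I/O yield, promote→Q0. Q0=[P2,P4] Q1=[P1,P3] Q2=[]
t=18-20: P2@Q0 runs 2, rem=0, completes. Q0=[P4] Q1=[P1,P3] Q2=[]
t=20-21: P4@Q0 runs 1, rem=5, I/O yield, promote→Q0. Q0=[P4] Q1=[P1,P3] Q2=[]
t=21-22: P4@Q0 runs 1, rem=4, I/O yield, promote→Q0. Q0=[P4] Q1=[P1,P3] Q2=[]
t=22-23: P4@Q0 runs 1, rem=3, I/O yield, promote→Q0. Q0=[P4] Q1=[P1,P3] Q2=[]
t=23-24: P4@Q0 runs 1, rem=2, I/O yield, promote→Q0. Q0=[P4] Q1=[P1,P3] Q2=[]
t=24-25: P4@Q0 runs 1, rem=1, I/O yield, promote→Q0. Q0=[P4] Q1=[P1,P3] Q2=[]
t=25-26: P4@Q0 runs 1, rem=0, completes. Q0=[] Q1=[P1,P3] Q2=[]
t=26-30: P1@Q1 runs 4, rem=7, quantum used, demote→Q2. Q0=[] Q1=[P3] Q2=[P1]
t=30-32: P3@Q1 runs 2, rem=0, completes. Q0=[] Q1=[] Q2=[P1]
t=32-39: P1@Q2 runs 7, rem=0, completes. Q0=[] Q1=[] Q2=[]

Answer: P1(0-3) P2(3-5) P3(5-8) P4(8-9) P2(9-11) P4(11-12) P2(12-14) P4(14-15) P2(15-17) P4(17-18) P2(18-20) P4(20-21) P4(21-22) P4(22-23) P4(23-24) P4(24-25) P4(25-26) P1(26-30) P3(30-32) P1(32-39)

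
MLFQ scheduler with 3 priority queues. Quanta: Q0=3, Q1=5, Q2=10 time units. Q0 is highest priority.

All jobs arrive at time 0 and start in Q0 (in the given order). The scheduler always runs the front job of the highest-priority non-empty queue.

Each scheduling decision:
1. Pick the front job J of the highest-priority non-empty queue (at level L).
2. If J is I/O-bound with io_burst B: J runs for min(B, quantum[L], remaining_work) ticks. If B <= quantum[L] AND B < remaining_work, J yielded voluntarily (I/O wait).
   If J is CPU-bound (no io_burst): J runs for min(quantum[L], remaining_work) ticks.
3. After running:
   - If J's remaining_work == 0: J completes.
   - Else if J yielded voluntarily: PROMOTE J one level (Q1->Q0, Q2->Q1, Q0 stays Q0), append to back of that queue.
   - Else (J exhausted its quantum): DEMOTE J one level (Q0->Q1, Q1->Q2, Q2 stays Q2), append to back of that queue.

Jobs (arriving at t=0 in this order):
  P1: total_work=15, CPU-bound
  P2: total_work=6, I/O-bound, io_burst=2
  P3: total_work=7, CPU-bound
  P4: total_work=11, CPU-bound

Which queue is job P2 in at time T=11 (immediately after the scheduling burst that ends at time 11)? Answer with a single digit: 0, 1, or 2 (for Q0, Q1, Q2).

Answer: 0

Derivation:
t=0-3: P1@Q0 runs 3, rem=12, quantum used, demote→Q1. Q0=[P2,P3,P4] Q1=[P1] Q2=[]
t=3-5: P2@Q0 runs 2, rem=4, I/O yield, promote→Q0. Q0=[P3,P4,P2] Q1=[P1] Q2=[]
t=5-8: P3@Q0 runs 3, rem=4, quantum used, demote→Q1. Q0=[P4,P2] Q1=[P1,P3] Q2=[]
t=8-11: P4@Q0 runs 3, rem=8, quantum used, demote→Q1. Q0=[P2] Q1=[P1,P3,P4] Q2=[]
t=11-13: P2@Q0 runs 2, rem=2, I/O yield, promote→Q0. Q0=[P2] Q1=[P1,P3,P4] Q2=[]
t=13-15: P2@Q0 runs 2, rem=0, completes. Q0=[] Q1=[P1,P3,P4] Q2=[]
t=15-20: P1@Q1 runs 5, rem=7, quantum used, demote→Q2. Q0=[] Q1=[P3,P4] Q2=[P1]
t=20-24: P3@Q1 runs 4, rem=0, completes. Q0=[] Q1=[P4] Q2=[P1]
t=24-29: P4@Q1 runs 5, rem=3, quantum used, demote→Q2. Q0=[] Q1=[] Q2=[P1,P4]
t=29-36: P1@Q2 runs 7, rem=0, completes. Q0=[] Q1=[] Q2=[P4]
t=36-39: P4@Q2 runs 3, rem=0, completes. Q0=[] Q1=[] Q2=[]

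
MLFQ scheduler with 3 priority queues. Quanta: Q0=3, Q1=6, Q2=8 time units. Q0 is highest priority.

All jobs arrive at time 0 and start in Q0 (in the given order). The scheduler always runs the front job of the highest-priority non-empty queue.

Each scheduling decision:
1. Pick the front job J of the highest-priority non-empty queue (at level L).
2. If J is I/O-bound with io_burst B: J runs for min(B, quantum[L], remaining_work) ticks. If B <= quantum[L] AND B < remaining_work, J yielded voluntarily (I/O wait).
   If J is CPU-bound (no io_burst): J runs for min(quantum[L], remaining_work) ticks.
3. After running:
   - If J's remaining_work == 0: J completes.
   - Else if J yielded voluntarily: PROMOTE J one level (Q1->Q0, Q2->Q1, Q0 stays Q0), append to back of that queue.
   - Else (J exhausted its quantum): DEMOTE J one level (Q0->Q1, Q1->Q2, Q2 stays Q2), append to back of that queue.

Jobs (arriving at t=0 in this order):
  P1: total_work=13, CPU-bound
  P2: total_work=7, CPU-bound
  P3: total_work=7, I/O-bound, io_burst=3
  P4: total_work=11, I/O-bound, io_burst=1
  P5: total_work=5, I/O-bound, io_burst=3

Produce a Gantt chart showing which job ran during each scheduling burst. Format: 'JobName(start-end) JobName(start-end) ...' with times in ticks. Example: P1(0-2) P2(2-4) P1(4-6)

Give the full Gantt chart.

Answer: P1(0-3) P2(3-6) P3(6-9) P4(9-10) P5(10-13) P3(13-16) P4(16-17) P5(17-19) P3(19-20) P4(20-21) P4(21-22) P4(22-23) P4(23-24) P4(24-25) P4(25-26) P4(26-27) P4(27-28) P4(28-29) P1(29-35) P2(35-39) P1(39-43)

Derivation:
t=0-3: P1@Q0 runs 3, rem=10, quantum used, demote→Q1. Q0=[P2,P3,P4,P5] Q1=[P1] Q2=[]
t=3-6: P2@Q0 runs 3, rem=4, quantum used, demote→Q1. Q0=[P3,P4,P5] Q1=[P1,P2] Q2=[]
t=6-9: P3@Q0 runs 3, rem=4, I/O yield, promote→Q0. Q0=[P4,P5,P3] Q1=[P1,P2] Q2=[]
t=9-10: P4@Q0 runs 1, rem=10, I/O yield, promote→Q0. Q0=[P5,P3,P4] Q1=[P1,P2] Q2=[]
t=10-13: P5@Q0 runs 3, rem=2, I/O yield, promote→Q0. Q0=[P3,P4,P5] Q1=[P1,P2] Q2=[]
t=13-16: P3@Q0 runs 3, rem=1, I/O yield, promote→Q0. Q0=[P4,P5,P3] Q1=[P1,P2] Q2=[]
t=16-17: P4@Q0 runs 1, rem=9, I/O yield, promote→Q0. Q0=[P5,P3,P4] Q1=[P1,P2] Q2=[]
t=17-19: P5@Q0 runs 2, rem=0, completes. Q0=[P3,P4] Q1=[P1,P2] Q2=[]
t=19-20: P3@Q0 runs 1, rem=0, completes. Q0=[P4] Q1=[P1,P2] Q2=[]
t=20-21: P4@Q0 runs 1, rem=8, I/O yield, promote→Q0. Q0=[P4] Q1=[P1,P2] Q2=[]
t=21-22: P4@Q0 runs 1, rem=7, I/O yield, promote→Q0. Q0=[P4] Q1=[P1,P2] Q2=[]
t=22-23: P4@Q0 runs 1, rem=6, I/O yield, promote→Q0. Q0=[P4] Q1=[P1,P2] Q2=[]
t=23-24: P4@Q0 runs 1, rem=5, I/O yield, promote→Q0. Q0=[P4] Q1=[P1,P2] Q2=[]
t=24-25: P4@Q0 runs 1, rem=4, I/O yield, promote→Q0. Q0=[P4] Q1=[P1,P2] Q2=[]
t=25-26: P4@Q0 runs 1, rem=3, I/O yield, promote→Q0. Q0=[P4] Q1=[P1,P2] Q2=[]
t=26-27: P4@Q0 runs 1, rem=2, I/O yield, promote→Q0. Q0=[P4] Q1=[P1,P2] Q2=[]
t=27-28: P4@Q0 runs 1, rem=1, I/O yield, promote→Q0. Q0=[P4] Q1=[P1,P2] Q2=[]
t=28-29: P4@Q0 runs 1, rem=0, completes. Q0=[] Q1=[P1,P2] Q2=[]
t=29-35: P1@Q1 runs 6, rem=4, quantum used, demote→Q2. Q0=[] Q1=[P2] Q2=[P1]
t=35-39: P2@Q1 runs 4, rem=0, completes. Q0=[] Q1=[] Q2=[P1]
t=39-43: P1@Q2 runs 4, rem=0, completes. Q0=[] Q1=[] Q2=[]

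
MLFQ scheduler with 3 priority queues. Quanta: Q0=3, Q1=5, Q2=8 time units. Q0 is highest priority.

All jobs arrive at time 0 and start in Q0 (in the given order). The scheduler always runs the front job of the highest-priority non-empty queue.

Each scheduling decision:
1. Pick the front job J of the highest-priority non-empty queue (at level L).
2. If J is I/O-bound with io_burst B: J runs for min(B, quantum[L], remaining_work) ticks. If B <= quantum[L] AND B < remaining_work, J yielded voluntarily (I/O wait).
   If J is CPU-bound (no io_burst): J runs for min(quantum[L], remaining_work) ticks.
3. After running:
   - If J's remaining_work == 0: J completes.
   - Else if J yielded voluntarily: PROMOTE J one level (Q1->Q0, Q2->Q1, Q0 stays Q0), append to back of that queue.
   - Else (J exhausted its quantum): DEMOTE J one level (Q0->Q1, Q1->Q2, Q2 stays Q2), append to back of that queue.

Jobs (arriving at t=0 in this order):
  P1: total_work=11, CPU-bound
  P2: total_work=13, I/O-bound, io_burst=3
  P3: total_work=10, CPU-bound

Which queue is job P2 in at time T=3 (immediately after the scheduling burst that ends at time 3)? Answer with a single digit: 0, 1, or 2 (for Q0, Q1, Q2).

t=0-3: P1@Q0 runs 3, rem=8, quantum used, demote→Q1. Q0=[P2,P3] Q1=[P1] Q2=[]
t=3-6: P2@Q0 runs 3, rem=10, I/O yield, promote→Q0. Q0=[P3,P2] Q1=[P1] Q2=[]
t=6-9: P3@Q0 runs 3, rem=7, quantum used, demote→Q1. Q0=[P2] Q1=[P1,P3] Q2=[]
t=9-12: P2@Q0 runs 3, rem=7, I/O yield, promote→Q0. Q0=[P2] Q1=[P1,P3] Q2=[]
t=12-15: P2@Q0 runs 3, rem=4, I/O yield, promote→Q0. Q0=[P2] Q1=[P1,P3] Q2=[]
t=15-18: P2@Q0 runs 3, rem=1, I/O yield, promote→Q0. Q0=[P2] Q1=[P1,P3] Q2=[]
t=18-19: P2@Q0 runs 1, rem=0, completes. Q0=[] Q1=[P1,P3] Q2=[]
t=19-24: P1@Q1 runs 5, rem=3, quantum used, demote→Q2. Q0=[] Q1=[P3] Q2=[P1]
t=24-29: P3@Q1 runs 5, rem=2, quantum used, demote→Q2. Q0=[] Q1=[] Q2=[P1,P3]
t=29-32: P1@Q2 runs 3, rem=0, completes. Q0=[] Q1=[] Q2=[P3]
t=32-34: P3@Q2 runs 2, rem=0, completes. Q0=[] Q1=[] Q2=[]

Answer: 0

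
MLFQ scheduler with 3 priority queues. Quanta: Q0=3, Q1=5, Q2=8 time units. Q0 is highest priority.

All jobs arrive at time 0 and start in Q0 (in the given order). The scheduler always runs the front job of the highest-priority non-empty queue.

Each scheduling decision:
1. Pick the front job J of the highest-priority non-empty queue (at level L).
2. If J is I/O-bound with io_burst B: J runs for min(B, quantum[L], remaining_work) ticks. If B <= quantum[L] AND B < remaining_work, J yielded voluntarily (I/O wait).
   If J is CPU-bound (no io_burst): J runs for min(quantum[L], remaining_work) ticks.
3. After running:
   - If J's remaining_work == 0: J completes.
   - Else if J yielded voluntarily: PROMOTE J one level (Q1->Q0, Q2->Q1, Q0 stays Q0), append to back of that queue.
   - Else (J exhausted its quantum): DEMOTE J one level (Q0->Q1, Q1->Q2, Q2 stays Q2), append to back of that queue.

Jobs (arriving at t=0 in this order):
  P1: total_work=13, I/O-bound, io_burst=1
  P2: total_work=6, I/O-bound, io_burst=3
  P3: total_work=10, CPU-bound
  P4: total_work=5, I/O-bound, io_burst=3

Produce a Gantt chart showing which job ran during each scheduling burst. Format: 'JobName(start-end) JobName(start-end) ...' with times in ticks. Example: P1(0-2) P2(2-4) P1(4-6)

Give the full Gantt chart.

t=0-1: P1@Q0 runs 1, rem=12, I/O yield, promote→Q0. Q0=[P2,P3,P4,P1] Q1=[] Q2=[]
t=1-4: P2@Q0 runs 3, rem=3, I/O yield, promote→Q0. Q0=[P3,P4,P1,P2] Q1=[] Q2=[]
t=4-7: P3@Q0 runs 3, rem=7, quantum used, demote→Q1. Q0=[P4,P1,P2] Q1=[P3] Q2=[]
t=7-10: P4@Q0 runs 3, rem=2, I/O yield, promote→Q0. Q0=[P1,P2,P4] Q1=[P3] Q2=[]
t=10-11: P1@Q0 runs 1, rem=11, I/O yield, promote→Q0. Q0=[P2,P4,P1] Q1=[P3] Q2=[]
t=11-14: P2@Q0 runs 3, rem=0, completes. Q0=[P4,P1] Q1=[P3] Q2=[]
t=14-16: P4@Q0 runs 2, rem=0, completes. Q0=[P1] Q1=[P3] Q2=[]
t=16-17: P1@Q0 runs 1, rem=10, I/O yield, promote→Q0. Q0=[P1] Q1=[P3] Q2=[]
t=17-18: P1@Q0 runs 1, rem=9, I/O yield, promote→Q0. Q0=[P1] Q1=[P3] Q2=[]
t=18-19: P1@Q0 runs 1, rem=8, I/O yield, promote→Q0. Q0=[P1] Q1=[P3] Q2=[]
t=19-20: P1@Q0 runs 1, rem=7, I/O yield, promote→Q0. Q0=[P1] Q1=[P3] Q2=[]
t=20-21: P1@Q0 runs 1, rem=6, I/O yield, promote→Q0. Q0=[P1] Q1=[P3] Q2=[]
t=21-22: P1@Q0 runs 1, rem=5, I/O yield, promote→Q0. Q0=[P1] Q1=[P3] Q2=[]
t=22-23: P1@Q0 runs 1, rem=4, I/O yield, promote→Q0. Q0=[P1] Q1=[P3] Q2=[]
t=23-24: P1@Q0 runs 1, rem=3, I/O yield, promote→Q0. Q0=[P1] Q1=[P3] Q2=[]
t=24-25: P1@Q0 runs 1, rem=2, I/O yield, promote→Q0. Q0=[P1] Q1=[P3] Q2=[]
t=25-26: P1@Q0 runs 1, rem=1, I/O yield, promote→Q0. Q0=[P1] Q1=[P3] Q2=[]
t=26-27: P1@Q0 runs 1, rem=0, completes. Q0=[] Q1=[P3] Q2=[]
t=27-32: P3@Q1 runs 5, rem=2, quantum used, demote→Q2. Q0=[] Q1=[] Q2=[P3]
t=32-34: P3@Q2 runs 2, rem=0, completes. Q0=[] Q1=[] Q2=[]

Answer: P1(0-1) P2(1-4) P3(4-7) P4(7-10) P1(10-11) P2(11-14) P4(14-16) P1(16-17) P1(17-18) P1(18-19) P1(19-20) P1(20-21) P1(21-22) P1(22-23) P1(23-24) P1(24-25) P1(25-26) P1(26-27) P3(27-32) P3(32-34)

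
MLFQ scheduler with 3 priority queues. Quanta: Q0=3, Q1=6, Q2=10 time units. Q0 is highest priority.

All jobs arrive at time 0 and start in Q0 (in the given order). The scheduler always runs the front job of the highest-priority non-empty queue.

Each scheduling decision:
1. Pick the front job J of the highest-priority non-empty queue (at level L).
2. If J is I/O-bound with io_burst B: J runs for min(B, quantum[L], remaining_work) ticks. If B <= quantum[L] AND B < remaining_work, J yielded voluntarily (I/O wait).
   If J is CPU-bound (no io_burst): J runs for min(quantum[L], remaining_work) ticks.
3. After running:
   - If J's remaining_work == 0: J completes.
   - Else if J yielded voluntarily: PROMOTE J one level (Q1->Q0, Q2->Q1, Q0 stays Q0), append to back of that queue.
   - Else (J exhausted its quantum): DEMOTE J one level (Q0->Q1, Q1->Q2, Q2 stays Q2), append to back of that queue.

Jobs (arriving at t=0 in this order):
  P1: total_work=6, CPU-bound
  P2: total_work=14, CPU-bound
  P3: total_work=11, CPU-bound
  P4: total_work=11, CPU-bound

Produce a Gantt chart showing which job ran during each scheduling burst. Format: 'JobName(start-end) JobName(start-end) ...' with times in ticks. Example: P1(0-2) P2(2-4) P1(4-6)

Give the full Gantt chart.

t=0-3: P1@Q0 runs 3, rem=3, quantum used, demote→Q1. Q0=[P2,P3,P4] Q1=[P1] Q2=[]
t=3-6: P2@Q0 runs 3, rem=11, quantum used, demote→Q1. Q0=[P3,P4] Q1=[P1,P2] Q2=[]
t=6-9: P3@Q0 runs 3, rem=8, quantum used, demote→Q1. Q0=[P4] Q1=[P1,P2,P3] Q2=[]
t=9-12: P4@Q0 runs 3, rem=8, quantum used, demote→Q1. Q0=[] Q1=[P1,P2,P3,P4] Q2=[]
t=12-15: P1@Q1 runs 3, rem=0, completes. Q0=[] Q1=[P2,P3,P4] Q2=[]
t=15-21: P2@Q1 runs 6, rem=5, quantum used, demote→Q2. Q0=[] Q1=[P3,P4] Q2=[P2]
t=21-27: P3@Q1 runs 6, rem=2, quantum used, demote→Q2. Q0=[] Q1=[P4] Q2=[P2,P3]
t=27-33: P4@Q1 runs 6, rem=2, quantum used, demote→Q2. Q0=[] Q1=[] Q2=[P2,P3,P4]
t=33-38: P2@Q2 runs 5, rem=0, completes. Q0=[] Q1=[] Q2=[P3,P4]
t=38-40: P3@Q2 runs 2, rem=0, completes. Q0=[] Q1=[] Q2=[P4]
t=40-42: P4@Q2 runs 2, rem=0, completes. Q0=[] Q1=[] Q2=[]

Answer: P1(0-3) P2(3-6) P3(6-9) P4(9-12) P1(12-15) P2(15-21) P3(21-27) P4(27-33) P2(33-38) P3(38-40) P4(40-42)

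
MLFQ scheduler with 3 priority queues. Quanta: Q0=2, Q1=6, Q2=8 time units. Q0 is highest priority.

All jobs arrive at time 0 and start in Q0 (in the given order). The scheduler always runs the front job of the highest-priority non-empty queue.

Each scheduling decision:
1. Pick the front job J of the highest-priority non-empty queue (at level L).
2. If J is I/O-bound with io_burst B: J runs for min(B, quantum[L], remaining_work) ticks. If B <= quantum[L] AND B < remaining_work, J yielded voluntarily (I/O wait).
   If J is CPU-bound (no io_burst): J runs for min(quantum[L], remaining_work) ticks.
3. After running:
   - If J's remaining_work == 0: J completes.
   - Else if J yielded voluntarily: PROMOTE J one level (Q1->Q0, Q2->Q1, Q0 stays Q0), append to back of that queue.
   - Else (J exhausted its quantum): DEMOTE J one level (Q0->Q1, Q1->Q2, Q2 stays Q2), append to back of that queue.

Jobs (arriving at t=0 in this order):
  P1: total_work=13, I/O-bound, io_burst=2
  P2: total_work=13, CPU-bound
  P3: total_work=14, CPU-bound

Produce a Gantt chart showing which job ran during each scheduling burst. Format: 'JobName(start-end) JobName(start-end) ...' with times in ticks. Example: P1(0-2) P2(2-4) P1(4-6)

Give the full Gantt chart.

t=0-2: P1@Q0 runs 2, rem=11, I/O yield, promote→Q0. Q0=[P2,P3,P1] Q1=[] Q2=[]
t=2-4: P2@Q0 runs 2, rem=11, quantum used, demote→Q1. Q0=[P3,P1] Q1=[P2] Q2=[]
t=4-6: P3@Q0 runs 2, rem=12, quantum used, demote→Q1. Q0=[P1] Q1=[P2,P3] Q2=[]
t=6-8: P1@Q0 runs 2, rem=9, I/O yield, promote→Q0. Q0=[P1] Q1=[P2,P3] Q2=[]
t=8-10: P1@Q0 runs 2, rem=7, I/O yield, promote→Q0. Q0=[P1] Q1=[P2,P3] Q2=[]
t=10-12: P1@Q0 runs 2, rem=5, I/O yield, promote→Q0. Q0=[P1] Q1=[P2,P3] Q2=[]
t=12-14: P1@Q0 runs 2, rem=3, I/O yield, promote→Q0. Q0=[P1] Q1=[P2,P3] Q2=[]
t=14-16: P1@Q0 runs 2, rem=1, I/O yield, promote→Q0. Q0=[P1] Q1=[P2,P3] Q2=[]
t=16-17: P1@Q0 runs 1, rem=0, completes. Q0=[] Q1=[P2,P3] Q2=[]
t=17-23: P2@Q1 runs 6, rem=5, quantum used, demote→Q2. Q0=[] Q1=[P3] Q2=[P2]
t=23-29: P3@Q1 runs 6, rem=6, quantum used, demote→Q2. Q0=[] Q1=[] Q2=[P2,P3]
t=29-34: P2@Q2 runs 5, rem=0, completes. Q0=[] Q1=[] Q2=[P3]
t=34-40: P3@Q2 runs 6, rem=0, completes. Q0=[] Q1=[] Q2=[]

Answer: P1(0-2) P2(2-4) P3(4-6) P1(6-8) P1(8-10) P1(10-12) P1(12-14) P1(14-16) P1(16-17) P2(17-23) P3(23-29) P2(29-34) P3(34-40)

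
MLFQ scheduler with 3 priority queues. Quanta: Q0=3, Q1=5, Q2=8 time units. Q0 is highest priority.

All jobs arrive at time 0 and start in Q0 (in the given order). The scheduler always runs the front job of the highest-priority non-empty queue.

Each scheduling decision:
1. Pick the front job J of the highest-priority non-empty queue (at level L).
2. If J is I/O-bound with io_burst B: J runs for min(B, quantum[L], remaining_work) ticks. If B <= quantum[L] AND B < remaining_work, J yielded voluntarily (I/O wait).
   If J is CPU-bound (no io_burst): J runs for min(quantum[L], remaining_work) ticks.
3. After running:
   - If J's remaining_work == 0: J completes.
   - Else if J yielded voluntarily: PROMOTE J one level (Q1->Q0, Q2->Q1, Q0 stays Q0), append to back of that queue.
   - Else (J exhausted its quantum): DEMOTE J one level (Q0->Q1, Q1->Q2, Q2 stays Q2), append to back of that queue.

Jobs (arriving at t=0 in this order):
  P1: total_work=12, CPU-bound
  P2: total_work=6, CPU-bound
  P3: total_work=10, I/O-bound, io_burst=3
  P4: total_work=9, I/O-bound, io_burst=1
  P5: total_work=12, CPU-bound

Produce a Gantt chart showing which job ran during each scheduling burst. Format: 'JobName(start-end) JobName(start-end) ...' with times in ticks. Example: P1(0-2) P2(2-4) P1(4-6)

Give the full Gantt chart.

Answer: P1(0-3) P2(3-6) P3(6-9) P4(9-10) P5(10-13) P3(13-16) P4(16-17) P3(17-20) P4(20-21) P3(21-22) P4(22-23) P4(23-24) P4(24-25) P4(25-26) P4(26-27) P4(27-28) P1(28-33) P2(33-36) P5(36-41) P1(41-45) P5(45-49)

Derivation:
t=0-3: P1@Q0 runs 3, rem=9, quantum used, demote→Q1. Q0=[P2,P3,P4,P5] Q1=[P1] Q2=[]
t=3-6: P2@Q0 runs 3, rem=3, quantum used, demote→Q1. Q0=[P3,P4,P5] Q1=[P1,P2] Q2=[]
t=6-9: P3@Q0 runs 3, rem=7, I/O yield, promote→Q0. Q0=[P4,P5,P3] Q1=[P1,P2] Q2=[]
t=9-10: P4@Q0 runs 1, rem=8, I/O yield, promote→Q0. Q0=[P5,P3,P4] Q1=[P1,P2] Q2=[]
t=10-13: P5@Q0 runs 3, rem=9, quantum used, demote→Q1. Q0=[P3,P4] Q1=[P1,P2,P5] Q2=[]
t=13-16: P3@Q0 runs 3, rem=4, I/O yield, promote→Q0. Q0=[P4,P3] Q1=[P1,P2,P5] Q2=[]
t=16-17: P4@Q0 runs 1, rem=7, I/O yield, promote→Q0. Q0=[P3,P4] Q1=[P1,P2,P5] Q2=[]
t=17-20: P3@Q0 runs 3, rem=1, I/O yield, promote→Q0. Q0=[P4,P3] Q1=[P1,P2,P5] Q2=[]
t=20-21: P4@Q0 runs 1, rem=6, I/O yield, promote→Q0. Q0=[P3,P4] Q1=[P1,P2,P5] Q2=[]
t=21-22: P3@Q0 runs 1, rem=0, completes. Q0=[P4] Q1=[P1,P2,P5] Q2=[]
t=22-23: P4@Q0 runs 1, rem=5, I/O yield, promote→Q0. Q0=[P4] Q1=[P1,P2,P5] Q2=[]
t=23-24: P4@Q0 runs 1, rem=4, I/O yield, promote→Q0. Q0=[P4] Q1=[P1,P2,P5] Q2=[]
t=24-25: P4@Q0 runs 1, rem=3, I/O yield, promote→Q0. Q0=[P4] Q1=[P1,P2,P5] Q2=[]
t=25-26: P4@Q0 runs 1, rem=2, I/O yield, promote→Q0. Q0=[P4] Q1=[P1,P2,P5] Q2=[]
t=26-27: P4@Q0 runs 1, rem=1, I/O yield, promote→Q0. Q0=[P4] Q1=[P1,P2,P5] Q2=[]
t=27-28: P4@Q0 runs 1, rem=0, completes. Q0=[] Q1=[P1,P2,P5] Q2=[]
t=28-33: P1@Q1 runs 5, rem=4, quantum used, demote→Q2. Q0=[] Q1=[P2,P5] Q2=[P1]
t=33-36: P2@Q1 runs 3, rem=0, completes. Q0=[] Q1=[P5] Q2=[P1]
t=36-41: P5@Q1 runs 5, rem=4, quantum used, demote→Q2. Q0=[] Q1=[] Q2=[P1,P5]
t=41-45: P1@Q2 runs 4, rem=0, completes. Q0=[] Q1=[] Q2=[P5]
t=45-49: P5@Q2 runs 4, rem=0, completes. Q0=[] Q1=[] Q2=[]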